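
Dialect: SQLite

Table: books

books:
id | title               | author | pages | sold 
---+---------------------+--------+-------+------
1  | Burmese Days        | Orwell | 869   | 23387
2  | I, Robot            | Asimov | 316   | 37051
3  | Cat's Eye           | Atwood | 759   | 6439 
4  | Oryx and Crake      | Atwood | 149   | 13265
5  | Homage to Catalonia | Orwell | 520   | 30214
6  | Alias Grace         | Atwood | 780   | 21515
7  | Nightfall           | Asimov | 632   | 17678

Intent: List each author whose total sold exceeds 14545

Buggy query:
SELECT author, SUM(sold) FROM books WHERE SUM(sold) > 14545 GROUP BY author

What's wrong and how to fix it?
Bug: Aggregate functions cannot appear in a WHERE clause

Fix: Use HAVING (which filters groups after aggregation) instead of WHERE

Corrected query:
SELECT author, SUM(sold) FROM books GROUP BY author HAVING SUM(sold) > 14545

Result:
author | SUM(sold)
-------+----------
Asimov | 54729    
Atwood | 41219    
Orwell | 53601    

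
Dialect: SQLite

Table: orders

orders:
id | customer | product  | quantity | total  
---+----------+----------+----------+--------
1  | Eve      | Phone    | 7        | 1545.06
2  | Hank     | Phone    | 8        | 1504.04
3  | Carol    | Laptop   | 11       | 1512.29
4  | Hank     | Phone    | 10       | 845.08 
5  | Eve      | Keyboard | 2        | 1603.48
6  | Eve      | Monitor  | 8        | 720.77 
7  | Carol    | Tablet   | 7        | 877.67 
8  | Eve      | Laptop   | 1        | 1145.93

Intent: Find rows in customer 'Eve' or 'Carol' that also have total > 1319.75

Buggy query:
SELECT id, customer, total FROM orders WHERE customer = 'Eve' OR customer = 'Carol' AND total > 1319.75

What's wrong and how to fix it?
Bug: Without parentheses, AND is evaluated before OR, so the total filter only applies to the 'Carol' branch

Fix: Group the OR with parentheses (or use IN), then AND the threshold

Corrected query:
SELECT id, customer, total FROM orders WHERE (customer = 'Eve' OR customer = 'Carol') AND total > 1319.75

Result:
id | customer | total  
---+----------+--------
1  | Eve      | 1545.06
3  | Carol    | 1512.29
5  | Eve      | 1603.48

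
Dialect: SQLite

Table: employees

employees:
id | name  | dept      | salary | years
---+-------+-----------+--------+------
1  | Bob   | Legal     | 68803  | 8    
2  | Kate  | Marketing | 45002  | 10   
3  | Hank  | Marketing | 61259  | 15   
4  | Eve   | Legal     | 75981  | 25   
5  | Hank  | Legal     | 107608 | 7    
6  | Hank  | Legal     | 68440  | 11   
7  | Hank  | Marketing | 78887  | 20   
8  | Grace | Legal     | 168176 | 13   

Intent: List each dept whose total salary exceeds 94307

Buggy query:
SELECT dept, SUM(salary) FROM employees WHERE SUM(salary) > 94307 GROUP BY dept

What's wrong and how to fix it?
Bug: SUM(salary) is an aggregate, but WHERE filters rows before aggregation

Fix: Move the aggregate condition to a HAVING clause

Corrected query:
SELECT dept, SUM(salary) FROM employees GROUP BY dept HAVING SUM(salary) > 94307

Result:
dept      | SUM(salary)
----------+------------
Legal     | 489008     
Marketing | 185148     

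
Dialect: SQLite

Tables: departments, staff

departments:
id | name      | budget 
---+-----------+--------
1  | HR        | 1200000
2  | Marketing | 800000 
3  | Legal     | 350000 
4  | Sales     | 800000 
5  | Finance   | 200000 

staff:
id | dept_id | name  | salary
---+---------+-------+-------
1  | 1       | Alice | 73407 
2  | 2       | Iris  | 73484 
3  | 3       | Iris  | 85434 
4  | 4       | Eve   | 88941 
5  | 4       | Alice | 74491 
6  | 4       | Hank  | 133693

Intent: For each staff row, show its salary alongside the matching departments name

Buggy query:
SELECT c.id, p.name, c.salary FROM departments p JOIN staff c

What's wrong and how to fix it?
Bug: Missing join condition: each staff row is matched to all departments rows instead of just its own

Fix: Specify the join condition linking the foreign key to the parent id

Corrected query:
SELECT c.id, p.name, c.salary FROM departments p JOIN staff c ON c.dept_id = p.id

Result:
id | name      | salary
---+-----------+-------
1  | HR        | 73407 
2  | Marketing | 73484 
3  | Legal     | 85434 
4  | Sales     | 88941 
5  | Sales     | 74491 
6  | Sales     | 133693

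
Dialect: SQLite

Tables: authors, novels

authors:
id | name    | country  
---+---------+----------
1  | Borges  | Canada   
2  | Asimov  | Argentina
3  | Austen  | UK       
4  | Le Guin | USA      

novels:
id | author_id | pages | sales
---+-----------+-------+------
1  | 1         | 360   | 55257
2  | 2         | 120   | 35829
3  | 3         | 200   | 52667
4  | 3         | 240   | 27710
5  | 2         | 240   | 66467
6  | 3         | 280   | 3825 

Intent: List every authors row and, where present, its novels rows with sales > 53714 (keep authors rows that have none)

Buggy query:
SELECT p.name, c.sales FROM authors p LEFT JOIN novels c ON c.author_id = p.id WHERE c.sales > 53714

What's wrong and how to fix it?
Bug: A WHERE condition on the right-hand table after LEFT JOIN drops unmatched parents

Fix: Put 'c.sales > 53714' in the JOIN's ON clause instead of WHERE

Corrected query:
SELECT p.name, c.sales FROM authors p LEFT JOIN novels c ON c.author_id = p.id AND c.sales > 53714

Result:
name    | sales
--------+------
Borges  | 55257
Asimov  | 66467
Austen  | NULL 
Le Guin | NULL 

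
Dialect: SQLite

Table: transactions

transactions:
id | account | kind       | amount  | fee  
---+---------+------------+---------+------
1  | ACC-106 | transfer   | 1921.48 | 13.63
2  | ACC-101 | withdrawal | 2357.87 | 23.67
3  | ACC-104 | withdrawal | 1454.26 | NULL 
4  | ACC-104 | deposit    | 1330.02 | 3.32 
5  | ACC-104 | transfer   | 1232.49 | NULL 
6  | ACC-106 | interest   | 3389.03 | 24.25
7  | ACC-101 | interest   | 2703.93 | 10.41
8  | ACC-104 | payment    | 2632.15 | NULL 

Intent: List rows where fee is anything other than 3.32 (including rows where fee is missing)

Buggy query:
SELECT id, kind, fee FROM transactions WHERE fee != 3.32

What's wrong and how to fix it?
Bug: 'fee != 3.32' is unknown when fee is NULL, so NULL rows are silently excluded

Fix: Add an explicit OR fee IS NULL to include the missing-value rows

Corrected query:
SELECT id, kind, fee FROM transactions WHERE fee != 3.32 OR fee IS NULL

Result:
id | kind       | fee  
---+------------+------
1  | transfer   | 13.63
2  | withdrawal | 23.67
3  | withdrawal | NULL 
5  | transfer   | NULL 
6  | interest   | 24.25
7  | interest   | 10.41
8  | payment    | NULL 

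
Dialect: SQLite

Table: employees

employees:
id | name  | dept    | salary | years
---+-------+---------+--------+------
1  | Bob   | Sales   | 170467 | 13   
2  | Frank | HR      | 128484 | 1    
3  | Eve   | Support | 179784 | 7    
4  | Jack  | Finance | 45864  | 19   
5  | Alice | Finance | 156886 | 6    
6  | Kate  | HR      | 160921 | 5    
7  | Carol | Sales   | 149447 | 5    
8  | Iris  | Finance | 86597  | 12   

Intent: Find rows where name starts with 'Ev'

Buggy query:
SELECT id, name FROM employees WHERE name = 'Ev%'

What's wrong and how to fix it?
Bug: '=' compares the literal string including the % character; pattern matching needs LIKE

Fix: Replace '=' with LIKE so 'Ev%' is treated as a pattern

Corrected query:
SELECT id, name FROM employees WHERE name LIKE 'Ev%'

Result:
id | name
---+-----
3  | Eve 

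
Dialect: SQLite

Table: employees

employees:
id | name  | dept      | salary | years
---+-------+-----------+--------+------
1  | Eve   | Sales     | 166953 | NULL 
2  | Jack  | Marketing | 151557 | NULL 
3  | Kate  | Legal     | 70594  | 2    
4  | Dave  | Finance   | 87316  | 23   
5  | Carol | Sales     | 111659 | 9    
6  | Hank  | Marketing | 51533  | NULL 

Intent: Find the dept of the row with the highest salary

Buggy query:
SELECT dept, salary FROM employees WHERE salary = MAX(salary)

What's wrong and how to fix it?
Bug: WHERE is evaluated per row; an aggregate over the whole table isn't defined there

Fix: Use a subquery: WHERE salary = (SELECT MAX(salary) FROM employees)

Corrected query:
SELECT dept, salary FROM employees WHERE salary = (SELECT MAX(salary) FROM employees)

Result:
dept  | salary
------+-------
Sales | 166953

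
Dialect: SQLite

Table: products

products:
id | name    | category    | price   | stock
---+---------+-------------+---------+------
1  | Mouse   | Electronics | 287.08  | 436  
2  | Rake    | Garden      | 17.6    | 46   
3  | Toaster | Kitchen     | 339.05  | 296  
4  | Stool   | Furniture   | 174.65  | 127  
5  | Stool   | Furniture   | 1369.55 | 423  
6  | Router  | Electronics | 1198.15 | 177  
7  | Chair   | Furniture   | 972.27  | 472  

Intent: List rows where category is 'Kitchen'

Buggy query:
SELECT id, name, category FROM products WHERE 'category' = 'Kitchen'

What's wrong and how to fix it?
Bug: Single quotes denote string literals in SQL; the column name is being compared as a constant string

Fix: Remove the quotes around the column name (or use double quotes for an identifier)

Corrected query:
SELECT id, name, category FROM products WHERE category = 'Kitchen'

Result:
id | name    | category
---+---------+---------
3  | Toaster | Kitchen 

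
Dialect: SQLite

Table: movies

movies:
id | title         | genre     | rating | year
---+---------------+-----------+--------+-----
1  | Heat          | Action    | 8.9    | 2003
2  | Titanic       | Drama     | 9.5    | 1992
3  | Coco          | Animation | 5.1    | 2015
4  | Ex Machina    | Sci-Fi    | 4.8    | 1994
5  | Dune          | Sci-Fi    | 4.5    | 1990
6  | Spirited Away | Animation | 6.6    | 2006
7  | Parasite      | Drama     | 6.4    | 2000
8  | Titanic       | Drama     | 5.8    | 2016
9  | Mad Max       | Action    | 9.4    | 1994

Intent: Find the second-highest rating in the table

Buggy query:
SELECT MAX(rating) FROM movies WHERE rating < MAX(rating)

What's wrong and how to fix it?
Bug: MAX(rating) on the right of the comparison is an aggregate-in-WHERE error

Fix: Put the inner MAX in a scalar subquery

Corrected query:
SELECT MAX(rating) FROM movies WHERE rating < (SELECT MAX(rating) FROM movies)

Result:
MAX(rating)
-----------
9.4        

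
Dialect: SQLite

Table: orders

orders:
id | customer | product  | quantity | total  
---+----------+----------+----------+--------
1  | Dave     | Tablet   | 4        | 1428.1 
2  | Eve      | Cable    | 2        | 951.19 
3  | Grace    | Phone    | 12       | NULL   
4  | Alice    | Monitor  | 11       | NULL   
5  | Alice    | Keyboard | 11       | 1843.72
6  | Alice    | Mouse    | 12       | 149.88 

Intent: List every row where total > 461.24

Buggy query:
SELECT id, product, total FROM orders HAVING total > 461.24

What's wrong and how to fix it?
Bug: This is a non-aggregate query (no GROUP BY, no aggregates), so in SQLite the HAVING clause is invalid here; a row-level condition belongs in WHERE

Fix: Replace HAVING with WHERE since the condition applies to individual rows

Corrected query:
SELECT id, product, total FROM orders WHERE total > 461.24

Result:
id | product  | total  
---+----------+--------
1  | Tablet   | 1428.1 
2  | Cable    | 951.19 
5  | Keyboard | 1843.72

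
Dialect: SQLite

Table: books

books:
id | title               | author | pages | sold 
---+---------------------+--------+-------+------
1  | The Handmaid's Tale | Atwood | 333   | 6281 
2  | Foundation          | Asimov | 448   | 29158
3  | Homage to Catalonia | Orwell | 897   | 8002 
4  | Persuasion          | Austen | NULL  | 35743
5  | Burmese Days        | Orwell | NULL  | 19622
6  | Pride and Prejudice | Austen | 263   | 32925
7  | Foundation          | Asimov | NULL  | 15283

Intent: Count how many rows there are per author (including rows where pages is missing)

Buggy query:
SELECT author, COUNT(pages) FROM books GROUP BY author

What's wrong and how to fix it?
Bug: COUNT(pages) skips NULLs, so groups with missing pages are undercounted

Fix: Replace COUNT(pages) with COUNT(*)

Corrected query:
SELECT author, COUNT(*) FROM books GROUP BY author

Result:
author | COUNT(*)
-------+---------
Asimov | 2       
Atwood | 1       
Austen | 2       
Orwell | 2       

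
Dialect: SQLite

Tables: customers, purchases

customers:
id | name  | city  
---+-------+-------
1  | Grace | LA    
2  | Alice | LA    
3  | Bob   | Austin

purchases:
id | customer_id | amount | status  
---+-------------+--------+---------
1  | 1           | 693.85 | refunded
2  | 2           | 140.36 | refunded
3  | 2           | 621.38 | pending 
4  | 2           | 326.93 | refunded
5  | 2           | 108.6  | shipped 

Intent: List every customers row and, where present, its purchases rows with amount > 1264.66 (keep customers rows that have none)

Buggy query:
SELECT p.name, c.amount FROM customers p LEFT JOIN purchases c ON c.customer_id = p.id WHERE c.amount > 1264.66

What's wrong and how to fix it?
Bug: Filtering c.amount in WHERE discards the NULL rows produced by LEFT JOIN, turning it into an inner join

Fix: Move the right-table condition into the ON clause so unmatched parents are kept

Corrected query:
SELECT p.name, c.amount FROM customers p LEFT JOIN purchases c ON c.customer_id = p.id AND c.amount > 1264.66

Result:
name  | amount
------+-------
Grace | NULL  
Alice | NULL  
Bob   | NULL  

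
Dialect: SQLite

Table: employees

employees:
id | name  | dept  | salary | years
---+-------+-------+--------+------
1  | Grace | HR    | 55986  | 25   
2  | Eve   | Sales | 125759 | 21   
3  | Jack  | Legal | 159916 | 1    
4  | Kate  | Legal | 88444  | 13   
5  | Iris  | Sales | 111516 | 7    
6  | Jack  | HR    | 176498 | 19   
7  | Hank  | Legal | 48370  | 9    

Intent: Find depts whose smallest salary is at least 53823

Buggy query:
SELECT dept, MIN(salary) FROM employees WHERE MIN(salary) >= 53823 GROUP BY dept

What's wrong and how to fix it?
Bug: MIN() in WHERE is a misuse of aggregate

Fix: Use HAVING for the per-group MIN condition

Corrected query:
SELECT dept, MIN(salary) FROM employees GROUP BY dept HAVING MIN(salary) >= 53823

Result:
dept  | MIN(salary)
------+------------
HR    | 55986      
Sales | 111516     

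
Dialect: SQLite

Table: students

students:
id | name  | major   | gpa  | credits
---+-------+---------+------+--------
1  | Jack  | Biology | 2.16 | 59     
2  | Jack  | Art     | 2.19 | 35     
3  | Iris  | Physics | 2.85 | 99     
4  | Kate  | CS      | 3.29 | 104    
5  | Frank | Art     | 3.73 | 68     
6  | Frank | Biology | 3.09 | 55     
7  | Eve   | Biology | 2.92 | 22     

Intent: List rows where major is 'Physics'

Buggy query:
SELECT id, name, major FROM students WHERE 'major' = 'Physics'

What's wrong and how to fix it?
Bug: Single quotes denote string literals in SQL; the column name is being compared as a constant string

Fix: Reference the column as major without single quotes

Corrected query:
SELECT id, name, major FROM students WHERE major = 'Physics'

Result:
id | name | major  
---+------+--------
3  | Iris | Physics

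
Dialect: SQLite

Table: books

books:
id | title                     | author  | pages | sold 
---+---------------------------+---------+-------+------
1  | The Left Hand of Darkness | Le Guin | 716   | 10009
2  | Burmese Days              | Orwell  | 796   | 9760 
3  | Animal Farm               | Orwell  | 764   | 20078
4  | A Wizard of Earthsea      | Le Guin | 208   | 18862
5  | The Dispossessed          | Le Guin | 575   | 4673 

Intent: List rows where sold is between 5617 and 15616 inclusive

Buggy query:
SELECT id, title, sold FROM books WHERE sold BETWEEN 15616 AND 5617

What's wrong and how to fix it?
Bug: BETWEEN expects the lower bound first; with 15616 AND 5617 the range is empty

Fix: Swap the bounds so the smaller value comes first

Corrected query:
SELECT id, title, sold FROM books WHERE sold BETWEEN 5617 AND 15616

Result:
id | title                     | sold 
---+---------------------------+------
1  | The Left Hand of Darkness | 10009
2  | Burmese Days              | 9760 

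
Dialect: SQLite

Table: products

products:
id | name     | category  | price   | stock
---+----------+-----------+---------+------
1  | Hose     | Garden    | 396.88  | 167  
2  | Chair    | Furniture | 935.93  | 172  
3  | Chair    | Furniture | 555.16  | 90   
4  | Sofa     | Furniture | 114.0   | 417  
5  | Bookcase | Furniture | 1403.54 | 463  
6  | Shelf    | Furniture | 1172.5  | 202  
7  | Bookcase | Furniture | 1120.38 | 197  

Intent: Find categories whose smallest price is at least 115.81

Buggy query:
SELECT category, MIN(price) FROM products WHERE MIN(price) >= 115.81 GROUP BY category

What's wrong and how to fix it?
Bug: Aggregates like MIN are computed per group after WHERE runs

Fix: Replace WHERE with HAVING after the GROUP BY

Corrected query:
SELECT category, MIN(price) FROM products GROUP BY category HAVING MIN(price) >= 115.81

Result:
category | MIN(price)
---------+-----------
Garden   | 396.88    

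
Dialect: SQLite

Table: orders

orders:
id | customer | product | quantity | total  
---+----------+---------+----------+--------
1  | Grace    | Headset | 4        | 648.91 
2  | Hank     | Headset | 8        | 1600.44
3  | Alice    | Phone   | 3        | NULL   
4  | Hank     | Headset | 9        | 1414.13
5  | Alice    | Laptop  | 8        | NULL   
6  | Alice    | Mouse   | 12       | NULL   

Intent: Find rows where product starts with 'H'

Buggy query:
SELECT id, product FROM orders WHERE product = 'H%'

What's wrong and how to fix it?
Bug: Wildcards only work with LIKE; '=' treats '%' as a literal character

Fix: Use LIKE for wildcard pattern matching

Corrected query:
SELECT id, product FROM orders WHERE product LIKE 'H%'

Result:
id | product
---+--------
1  | Headset
2  | Headset
4  | Headset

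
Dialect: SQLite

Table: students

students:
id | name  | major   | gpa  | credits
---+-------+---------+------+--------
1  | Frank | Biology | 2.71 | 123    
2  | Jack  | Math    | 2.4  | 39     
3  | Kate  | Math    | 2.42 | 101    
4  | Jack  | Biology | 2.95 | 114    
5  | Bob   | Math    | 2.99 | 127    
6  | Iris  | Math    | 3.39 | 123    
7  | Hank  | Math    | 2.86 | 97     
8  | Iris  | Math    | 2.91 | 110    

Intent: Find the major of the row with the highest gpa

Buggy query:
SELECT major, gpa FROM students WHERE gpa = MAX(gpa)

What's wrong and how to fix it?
Bug: MAX(gpa) is an aggregate and cannot be used directly in WHERE

Fix: Wrap MAX in a scalar subquery so WHERE compares against a single value

Corrected query:
SELECT major, gpa FROM students WHERE gpa = (SELECT MAX(gpa) FROM students)

Result:
major | gpa 
------+-----
Math  | 3.39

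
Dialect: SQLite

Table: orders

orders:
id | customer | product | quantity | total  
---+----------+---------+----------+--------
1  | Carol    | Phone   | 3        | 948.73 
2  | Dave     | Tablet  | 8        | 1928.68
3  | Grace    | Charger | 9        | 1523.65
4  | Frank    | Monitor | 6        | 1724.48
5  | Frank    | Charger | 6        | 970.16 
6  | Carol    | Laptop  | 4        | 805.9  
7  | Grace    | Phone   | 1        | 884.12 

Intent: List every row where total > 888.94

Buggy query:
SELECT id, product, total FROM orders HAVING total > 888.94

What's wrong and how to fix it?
Bug: This is a non-aggregate query (no GROUP BY, no aggregates), so in SQLite the HAVING clause is invalid here; a row-level condition belongs in WHERE

Fix: Replace HAVING with WHERE since the condition applies to individual rows

Corrected query:
SELECT id, product, total FROM orders WHERE total > 888.94

Result:
id | product | total  
---+---------+--------
1  | Phone   | 948.73 
2  | Tablet  | 1928.68
3  | Charger | 1523.65
4  | Monitor | 1724.48
5  | Charger | 970.16 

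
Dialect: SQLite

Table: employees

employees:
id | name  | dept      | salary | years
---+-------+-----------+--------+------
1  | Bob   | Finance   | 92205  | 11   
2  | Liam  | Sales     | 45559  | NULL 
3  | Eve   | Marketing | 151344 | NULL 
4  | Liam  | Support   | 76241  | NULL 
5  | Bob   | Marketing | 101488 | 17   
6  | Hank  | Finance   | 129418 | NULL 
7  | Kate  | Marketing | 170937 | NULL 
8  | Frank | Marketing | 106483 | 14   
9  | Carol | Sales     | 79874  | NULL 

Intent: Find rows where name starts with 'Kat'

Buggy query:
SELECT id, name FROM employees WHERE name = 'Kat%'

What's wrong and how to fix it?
Bug: Wildcards only work with LIKE; '=' treats '%' as a literal character

Fix: Replace '=' with LIKE so 'Kat%' is treated as a pattern

Corrected query:
SELECT id, name FROM employees WHERE name LIKE 'Kat%'

Result:
id | name
---+-----
7  | Kate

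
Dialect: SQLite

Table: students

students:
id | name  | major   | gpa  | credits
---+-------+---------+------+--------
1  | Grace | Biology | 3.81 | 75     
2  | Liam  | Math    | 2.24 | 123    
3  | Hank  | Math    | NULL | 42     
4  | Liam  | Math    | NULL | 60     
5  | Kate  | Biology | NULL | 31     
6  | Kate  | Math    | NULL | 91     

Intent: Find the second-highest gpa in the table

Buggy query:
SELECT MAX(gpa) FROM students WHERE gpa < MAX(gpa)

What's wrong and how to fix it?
Bug: The inner MAX is an aggregate inside WHERE, which is not allowed

Fix: Compute the overall MAX in a subquery, then take MAX of rows below it

Corrected query:
SELECT MAX(gpa) FROM students WHERE gpa < (SELECT MAX(gpa) FROM students)

Result:
MAX(gpa)
--------
2.24    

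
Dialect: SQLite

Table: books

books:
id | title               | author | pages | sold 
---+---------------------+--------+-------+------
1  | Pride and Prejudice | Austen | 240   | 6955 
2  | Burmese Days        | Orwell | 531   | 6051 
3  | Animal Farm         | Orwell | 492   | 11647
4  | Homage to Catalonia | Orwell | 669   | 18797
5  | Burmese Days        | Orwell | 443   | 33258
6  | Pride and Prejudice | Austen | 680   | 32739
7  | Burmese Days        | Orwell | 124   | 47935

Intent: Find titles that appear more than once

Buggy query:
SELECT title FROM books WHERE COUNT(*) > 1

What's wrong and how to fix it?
Bug: COUNT(*) is an aggregate and cannot be used in WHERE

Fix: GROUP BY title, then filter groups with HAVING COUNT(*) > 1

Corrected query:
SELECT title FROM books GROUP BY title HAVING COUNT(*) > 1

Result:
title              
-------------------
Burmese Days       
Pride and Prejudice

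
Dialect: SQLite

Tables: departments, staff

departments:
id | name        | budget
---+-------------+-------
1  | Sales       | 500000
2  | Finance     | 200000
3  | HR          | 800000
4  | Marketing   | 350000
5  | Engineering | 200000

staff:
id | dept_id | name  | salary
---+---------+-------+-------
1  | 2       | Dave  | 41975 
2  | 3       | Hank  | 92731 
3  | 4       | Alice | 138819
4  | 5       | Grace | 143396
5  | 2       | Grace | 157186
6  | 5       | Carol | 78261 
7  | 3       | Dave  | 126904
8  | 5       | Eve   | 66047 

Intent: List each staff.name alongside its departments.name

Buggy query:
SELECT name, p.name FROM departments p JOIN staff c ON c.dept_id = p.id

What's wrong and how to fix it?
Bug: 'name' exists in both joined tables, so the database can't tell which one is meant

Fix: Qualify the column with its table alias (c.name)

Corrected query:
SELECT c.name, p.name FROM departments p JOIN staff c ON c.dept_id = p.id

Result:
name  | name       
------+------------
Dave  | Finance    
Hank  | HR         
Alice | Marketing  
Grace | Engineering
Grace | Finance    
Carol | Engineering
Dave  | HR         
Eve   | Engineering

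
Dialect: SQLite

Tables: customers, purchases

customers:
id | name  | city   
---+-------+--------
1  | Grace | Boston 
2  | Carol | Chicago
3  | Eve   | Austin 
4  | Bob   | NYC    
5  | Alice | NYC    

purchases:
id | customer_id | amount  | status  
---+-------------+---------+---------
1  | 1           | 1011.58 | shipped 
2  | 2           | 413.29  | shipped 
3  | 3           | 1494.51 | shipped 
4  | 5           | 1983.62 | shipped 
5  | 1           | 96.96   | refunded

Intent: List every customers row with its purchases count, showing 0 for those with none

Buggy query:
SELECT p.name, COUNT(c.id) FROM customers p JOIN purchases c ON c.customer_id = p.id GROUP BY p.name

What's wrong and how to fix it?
Bug: INNER JOIN drops customers rows that have no matching purchases rows

Fix: Use LEFT JOIN so parents without children still appear (COUNT(c.id) gives 0)

Corrected query:
SELECT p.name, COUNT(c.id) FROM customers p LEFT JOIN purchases c ON c.customer_id = p.id GROUP BY p.name

Result:
name  | COUNT(c.id)
------+------------
Alice | 1          
Bob   | 0          
Carol | 1          
Eve   | 1          
Grace | 2          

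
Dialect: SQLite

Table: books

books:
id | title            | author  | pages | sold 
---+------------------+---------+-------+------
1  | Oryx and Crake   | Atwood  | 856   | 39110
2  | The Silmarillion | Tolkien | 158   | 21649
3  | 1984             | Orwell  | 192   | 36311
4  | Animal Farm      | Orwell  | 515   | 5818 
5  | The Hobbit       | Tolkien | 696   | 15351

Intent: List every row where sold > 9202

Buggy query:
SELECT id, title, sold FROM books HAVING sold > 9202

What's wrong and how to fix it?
Bug: This is a non-aggregate query (no GROUP BY, no aggregates), so in SQLite the HAVING clause is invalid here; a row-level condition belongs in WHERE

Fix: Replace HAVING with WHERE since the condition applies to individual rows

Corrected query:
SELECT id, title, sold FROM books WHERE sold > 9202

Result:
id | title            | sold 
---+------------------+------
1  | Oryx and Crake   | 39110
2  | The Silmarillion | 21649
3  | 1984             | 36311
5  | The Hobbit       | 15351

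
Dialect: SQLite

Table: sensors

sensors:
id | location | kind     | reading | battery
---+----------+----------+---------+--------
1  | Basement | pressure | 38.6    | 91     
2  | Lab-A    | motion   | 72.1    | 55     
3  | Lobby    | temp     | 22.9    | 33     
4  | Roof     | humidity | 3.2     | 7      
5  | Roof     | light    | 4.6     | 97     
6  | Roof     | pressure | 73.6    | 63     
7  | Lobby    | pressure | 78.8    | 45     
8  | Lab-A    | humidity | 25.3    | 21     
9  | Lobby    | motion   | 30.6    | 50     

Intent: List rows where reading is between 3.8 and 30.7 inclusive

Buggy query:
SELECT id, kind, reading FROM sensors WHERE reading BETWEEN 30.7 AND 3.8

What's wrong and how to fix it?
Bug: The bounds are reversed; BETWEEN a AND b requires a <= b to match anything

Fix: Write BETWEEN 3.8 AND 30.7

Corrected query:
SELECT id, kind, reading FROM sensors WHERE reading BETWEEN 3.8 AND 30.7

Result:
id | kind     | reading
---+----------+--------
3  | temp     | 22.9   
5  | light    | 4.6    
8  | humidity | 25.3   
9  | motion   | 30.6   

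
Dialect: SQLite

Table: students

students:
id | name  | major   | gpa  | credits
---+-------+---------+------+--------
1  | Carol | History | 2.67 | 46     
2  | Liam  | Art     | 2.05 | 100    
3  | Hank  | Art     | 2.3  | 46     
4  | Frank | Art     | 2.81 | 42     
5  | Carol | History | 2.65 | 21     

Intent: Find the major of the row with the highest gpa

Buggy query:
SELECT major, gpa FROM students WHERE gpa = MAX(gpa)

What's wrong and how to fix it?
Bug: MAX(gpa) is an aggregate and cannot be used directly in WHERE

Fix: Use a subquery: WHERE gpa = (SELECT MAX(gpa) FROM students)

Corrected query:
SELECT major, gpa FROM students WHERE gpa = (SELECT MAX(gpa) FROM students)

Result:
major | gpa 
------+-----
Art   | 2.81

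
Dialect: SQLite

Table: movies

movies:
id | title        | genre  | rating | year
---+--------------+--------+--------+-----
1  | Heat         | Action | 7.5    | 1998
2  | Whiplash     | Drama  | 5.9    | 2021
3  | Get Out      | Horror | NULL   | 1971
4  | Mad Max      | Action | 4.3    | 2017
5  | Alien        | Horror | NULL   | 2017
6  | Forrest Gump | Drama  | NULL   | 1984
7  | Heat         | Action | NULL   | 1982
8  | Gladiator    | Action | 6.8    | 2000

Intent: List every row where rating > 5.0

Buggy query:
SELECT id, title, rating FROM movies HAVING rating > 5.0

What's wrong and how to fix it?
Bug: This is a non-aggregate query (no GROUP BY, no aggregates), so in SQLite the HAVING clause is invalid here; a row-level condition belongs in WHERE

Fix: Use WHERE for row-level filtering

Corrected query:
SELECT id, title, rating FROM movies WHERE rating > 5.0

Result:
id | title     | rating
---+-----------+-------
1  | Heat      | 7.5   
2  | Whiplash  | 5.9   
8  | Gladiator | 6.8   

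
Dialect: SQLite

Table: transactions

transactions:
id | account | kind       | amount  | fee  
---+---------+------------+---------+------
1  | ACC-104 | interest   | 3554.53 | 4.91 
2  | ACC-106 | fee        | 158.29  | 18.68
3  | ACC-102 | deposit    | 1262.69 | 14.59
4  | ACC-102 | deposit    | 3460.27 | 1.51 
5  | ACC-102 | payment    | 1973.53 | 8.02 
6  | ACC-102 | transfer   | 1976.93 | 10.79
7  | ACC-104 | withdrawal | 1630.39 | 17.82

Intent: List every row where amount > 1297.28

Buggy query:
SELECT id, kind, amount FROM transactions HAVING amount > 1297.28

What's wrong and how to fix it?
Bug: This is a non-aggregate query (no GROUP BY, no aggregates), so in SQLite the HAVING clause is invalid here; a row-level condition belongs in WHERE

Fix: Replace HAVING with WHERE since the condition applies to individual rows

Corrected query:
SELECT id, kind, amount FROM transactions WHERE amount > 1297.28

Result:
id | kind       | amount 
---+------------+--------
1  | interest   | 3554.53
4  | deposit    | 3460.27
5  | payment    | 1973.53
6  | transfer   | 1976.93
7  | withdrawal | 1630.39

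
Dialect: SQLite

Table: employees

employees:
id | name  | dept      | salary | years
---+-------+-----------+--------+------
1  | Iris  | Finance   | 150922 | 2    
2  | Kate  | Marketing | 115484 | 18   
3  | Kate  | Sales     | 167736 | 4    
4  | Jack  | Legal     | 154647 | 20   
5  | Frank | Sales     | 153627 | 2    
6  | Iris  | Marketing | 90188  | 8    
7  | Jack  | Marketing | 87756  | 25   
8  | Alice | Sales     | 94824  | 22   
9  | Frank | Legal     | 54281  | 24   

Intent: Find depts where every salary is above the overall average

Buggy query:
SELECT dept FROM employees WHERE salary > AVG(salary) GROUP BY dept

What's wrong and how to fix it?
Bug: AVG() is an aggregate; it can't sit directly in WHERE

Fix: Compute the overall average in a scalar subquery and compare each group's MIN against it in HAVING

Corrected query:
SELECT dept FROM employees GROUP BY dept HAVING MIN(salary) > (SELECT AVG(salary) FROM employees)

Result:
dept   
-------
Finance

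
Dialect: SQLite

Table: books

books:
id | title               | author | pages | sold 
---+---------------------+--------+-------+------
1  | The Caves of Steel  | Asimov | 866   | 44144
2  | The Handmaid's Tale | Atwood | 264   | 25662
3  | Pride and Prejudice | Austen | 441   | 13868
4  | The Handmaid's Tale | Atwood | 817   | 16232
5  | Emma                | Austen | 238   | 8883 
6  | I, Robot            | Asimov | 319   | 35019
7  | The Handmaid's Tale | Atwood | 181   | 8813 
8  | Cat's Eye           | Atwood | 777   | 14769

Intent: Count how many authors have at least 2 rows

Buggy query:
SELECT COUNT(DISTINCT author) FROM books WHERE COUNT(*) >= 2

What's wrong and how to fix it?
Bug: COUNT(*) cannot appear in WHERE; the per-group count doesn't exist yet

Fix: Use a subquery that GROUPs and filters with HAVING, then count its rows

Corrected query:
SELECT COUNT(*) FROM (SELECT author FROM books GROUP BY author HAVING COUNT(*) >= 2)

Result:
COUNT(*)
--------
3       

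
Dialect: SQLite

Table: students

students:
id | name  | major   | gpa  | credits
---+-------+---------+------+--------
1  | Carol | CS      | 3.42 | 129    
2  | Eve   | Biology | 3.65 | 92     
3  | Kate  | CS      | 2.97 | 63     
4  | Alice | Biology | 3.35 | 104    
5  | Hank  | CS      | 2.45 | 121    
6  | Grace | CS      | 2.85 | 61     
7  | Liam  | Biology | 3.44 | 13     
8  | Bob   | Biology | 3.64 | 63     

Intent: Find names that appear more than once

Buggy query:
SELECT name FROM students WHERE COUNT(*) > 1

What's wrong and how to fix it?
Bug: WHERE can't reference COUNT(*); aggregates are computed after WHERE

Fix: Group first, then use HAVING for the count condition

Corrected query:
SELECT name FROM students GROUP BY name HAVING COUNT(*) > 1

Result:
(no rows)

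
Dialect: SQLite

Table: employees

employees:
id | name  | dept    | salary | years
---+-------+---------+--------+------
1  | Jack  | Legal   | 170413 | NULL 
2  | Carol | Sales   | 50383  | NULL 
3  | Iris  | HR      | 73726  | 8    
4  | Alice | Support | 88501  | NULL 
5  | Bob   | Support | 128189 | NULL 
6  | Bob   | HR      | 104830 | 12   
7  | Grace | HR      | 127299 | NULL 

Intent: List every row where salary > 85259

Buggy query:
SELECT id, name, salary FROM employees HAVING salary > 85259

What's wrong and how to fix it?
Bug: This is a non-aggregate query (no GROUP BY, no aggregates), so in SQLite the HAVING clause is invalid here; a row-level condition belongs in WHERE

Fix: Replace HAVING with WHERE since the condition applies to individual rows

Corrected query:
SELECT id, name, salary FROM employees WHERE salary > 85259

Result:
id | name  | salary
---+-------+-------
1  | Jack  | 170413
4  | Alice | 88501 
5  | Bob   | 128189
6  | Bob   | 104830
7  | Grace | 127299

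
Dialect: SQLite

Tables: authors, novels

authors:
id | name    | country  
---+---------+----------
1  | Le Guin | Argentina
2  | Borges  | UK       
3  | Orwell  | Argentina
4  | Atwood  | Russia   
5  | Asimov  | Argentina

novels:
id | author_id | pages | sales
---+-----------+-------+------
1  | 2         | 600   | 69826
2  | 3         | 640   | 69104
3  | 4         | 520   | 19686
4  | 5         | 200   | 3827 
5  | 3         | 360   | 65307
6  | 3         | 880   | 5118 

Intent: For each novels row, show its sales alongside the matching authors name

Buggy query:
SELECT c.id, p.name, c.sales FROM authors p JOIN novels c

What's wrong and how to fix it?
Bug: Missing join condition: each novels row is matched to all authors rows instead of just its own

Fix: Add ON c.author_id = p.id to the JOIN

Corrected query:
SELECT c.id, p.name, c.sales FROM authors p JOIN novels c ON c.author_id = p.id

Result:
id | name   | sales
---+--------+------
1  | Borges | 69826
2  | Orwell | 69104
3  | Atwood | 19686
4  | Asimov | 3827 
5  | Orwell | 65307
6  | Orwell | 5118 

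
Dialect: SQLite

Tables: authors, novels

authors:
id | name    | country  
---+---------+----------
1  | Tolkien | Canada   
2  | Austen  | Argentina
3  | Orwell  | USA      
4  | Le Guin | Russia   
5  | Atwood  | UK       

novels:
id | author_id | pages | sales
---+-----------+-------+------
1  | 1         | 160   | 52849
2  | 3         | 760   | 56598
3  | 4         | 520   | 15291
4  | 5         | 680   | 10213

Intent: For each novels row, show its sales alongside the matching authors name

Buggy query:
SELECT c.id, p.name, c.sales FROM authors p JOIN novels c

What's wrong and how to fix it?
Bug: Missing join condition: each novels row is matched to all authors rows instead of just its own

Fix: Add ON c.author_id = p.id to the JOIN

Corrected query:
SELECT c.id, p.name, c.sales FROM authors p JOIN novels c ON c.author_id = p.id

Result:
id | name    | sales
---+---------+------
1  | Tolkien | 52849
2  | Orwell  | 56598
3  | Le Guin | 15291
4  | Atwood  | 10213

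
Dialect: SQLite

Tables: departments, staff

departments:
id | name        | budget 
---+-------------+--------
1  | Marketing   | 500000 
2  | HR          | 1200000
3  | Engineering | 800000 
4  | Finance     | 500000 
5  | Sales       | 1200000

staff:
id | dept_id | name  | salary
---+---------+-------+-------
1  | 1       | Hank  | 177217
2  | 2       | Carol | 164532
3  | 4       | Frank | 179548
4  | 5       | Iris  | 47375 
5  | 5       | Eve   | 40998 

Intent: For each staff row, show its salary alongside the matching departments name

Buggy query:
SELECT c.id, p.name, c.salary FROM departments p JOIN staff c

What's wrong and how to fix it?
Bug: Missing join condition: each staff row is matched to all departments rows instead of just its own

Fix: Add ON c.dept_id = p.id to the JOIN

Corrected query:
SELECT c.id, p.name, c.salary FROM departments p JOIN staff c ON c.dept_id = p.id

Result:
id | name      | salary
---+-----------+-------
1  | Marketing | 177217
2  | HR        | 164532
3  | Finance   | 179548
4  | Sales     | 47375 
5  | Sales     | 40998 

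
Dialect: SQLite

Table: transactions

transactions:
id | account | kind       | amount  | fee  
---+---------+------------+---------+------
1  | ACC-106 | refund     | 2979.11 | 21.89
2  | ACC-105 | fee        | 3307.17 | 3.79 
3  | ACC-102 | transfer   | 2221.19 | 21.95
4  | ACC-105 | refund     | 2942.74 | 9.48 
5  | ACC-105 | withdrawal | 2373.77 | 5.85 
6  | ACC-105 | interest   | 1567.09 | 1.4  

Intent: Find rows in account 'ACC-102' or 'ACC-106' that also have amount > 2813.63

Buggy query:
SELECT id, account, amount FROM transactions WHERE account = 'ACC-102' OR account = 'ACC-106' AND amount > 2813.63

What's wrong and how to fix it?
Bug: AND binds tighter than OR, so this parses as account = 'ACC-102' OR (account = 'ACC-106' AND amount > 2813.63)

Fix: Add parentheses around the OR so the AND applies to both alternatives

Corrected query:
SELECT id, account, amount FROM transactions WHERE (account = 'ACC-102' OR account = 'ACC-106') AND amount > 2813.63

Result:
id | account | amount 
---+---------+--------
1  | ACC-106 | 2979.11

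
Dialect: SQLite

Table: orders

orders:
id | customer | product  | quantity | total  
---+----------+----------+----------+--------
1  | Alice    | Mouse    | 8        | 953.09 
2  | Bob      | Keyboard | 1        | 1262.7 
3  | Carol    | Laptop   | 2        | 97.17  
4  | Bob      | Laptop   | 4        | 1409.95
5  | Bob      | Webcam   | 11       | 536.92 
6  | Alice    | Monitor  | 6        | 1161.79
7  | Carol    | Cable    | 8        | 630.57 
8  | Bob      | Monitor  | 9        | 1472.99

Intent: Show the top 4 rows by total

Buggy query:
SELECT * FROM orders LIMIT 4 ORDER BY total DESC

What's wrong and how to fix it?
Bug: LIMIT must come after ORDER BY

Fix: Sort with ORDER BY, then apply LIMIT

Corrected query:
SELECT * FROM orders ORDER BY total DESC LIMIT 4

Result:
id | customer | product  | quantity | total  
---+----------+----------+----------+--------
8  | Bob      | Monitor  | 9        | 1472.99
4  | Bob      | Laptop   | 4        | 1409.95
2  | Bob      | Keyboard | 1        | 1262.7 
6  | Alice    | Monitor  | 6        | 1161.79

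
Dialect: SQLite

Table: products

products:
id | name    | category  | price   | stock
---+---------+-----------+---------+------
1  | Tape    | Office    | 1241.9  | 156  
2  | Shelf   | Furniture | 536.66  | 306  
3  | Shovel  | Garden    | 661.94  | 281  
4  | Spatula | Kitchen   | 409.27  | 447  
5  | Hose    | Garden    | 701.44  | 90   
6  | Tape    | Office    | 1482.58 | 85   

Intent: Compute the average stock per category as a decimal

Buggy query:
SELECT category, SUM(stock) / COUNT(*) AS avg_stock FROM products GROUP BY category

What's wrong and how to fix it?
Bug: Both operands are integers, so '/' performs integer division and truncates

Fix: Cast one side to REAL so the division keeps the fractional part

Corrected query:
SELECT category, SUM(stock) * 1.0 / COUNT(*) AS avg_stock FROM products GROUP BY category

Result:
category  | avg_stock
----------+----------
Furniture | 306      
Garden    | 185.5    
Kitchen   | 447      
Office    | 120.5    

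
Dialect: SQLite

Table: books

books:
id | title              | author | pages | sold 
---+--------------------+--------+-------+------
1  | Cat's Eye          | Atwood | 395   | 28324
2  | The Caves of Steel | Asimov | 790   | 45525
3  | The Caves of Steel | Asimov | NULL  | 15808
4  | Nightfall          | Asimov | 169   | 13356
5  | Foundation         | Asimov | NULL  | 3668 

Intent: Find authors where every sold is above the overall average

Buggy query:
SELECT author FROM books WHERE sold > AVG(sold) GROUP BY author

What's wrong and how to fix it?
Bug: AVG() is an aggregate; it can't sit directly in WHERE

Fix: Compute the overall average in a scalar subquery and compare each group's MIN against it in HAVING

Corrected query:
SELECT author FROM books GROUP BY author HAVING MIN(sold) > (SELECT AVG(sold) FROM books)

Result:
author
------
Atwood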